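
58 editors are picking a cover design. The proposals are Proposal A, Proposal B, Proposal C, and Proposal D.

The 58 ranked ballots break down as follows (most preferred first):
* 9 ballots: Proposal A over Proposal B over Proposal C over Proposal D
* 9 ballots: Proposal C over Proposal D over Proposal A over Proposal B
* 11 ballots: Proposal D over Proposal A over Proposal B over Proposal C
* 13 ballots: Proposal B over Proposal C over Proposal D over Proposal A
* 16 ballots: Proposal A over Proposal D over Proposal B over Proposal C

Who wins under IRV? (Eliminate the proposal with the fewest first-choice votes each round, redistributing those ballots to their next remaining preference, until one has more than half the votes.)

Round 1: Proposal A 25, Proposal B 13, Proposal C 9, Proposal D 11. Proposal C eliminated.
Round 2: Proposal A 25, Proposal B 13, Proposal D 20. Proposal B eliminated.
Round 3: Proposal A 25, Proposal D 33. Proposal D has a majority (≥30).

Proposal D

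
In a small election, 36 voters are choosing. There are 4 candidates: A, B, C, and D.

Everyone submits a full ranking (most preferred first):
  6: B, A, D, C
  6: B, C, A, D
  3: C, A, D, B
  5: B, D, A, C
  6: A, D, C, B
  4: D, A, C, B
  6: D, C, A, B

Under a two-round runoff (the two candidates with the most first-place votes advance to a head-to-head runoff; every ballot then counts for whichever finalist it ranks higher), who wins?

D

Round 1 first-place votes: A 6, B 17, C 3, D 10. B and D advance.
Runoff: B is ranked above D on 17 ballots, D above B on 19.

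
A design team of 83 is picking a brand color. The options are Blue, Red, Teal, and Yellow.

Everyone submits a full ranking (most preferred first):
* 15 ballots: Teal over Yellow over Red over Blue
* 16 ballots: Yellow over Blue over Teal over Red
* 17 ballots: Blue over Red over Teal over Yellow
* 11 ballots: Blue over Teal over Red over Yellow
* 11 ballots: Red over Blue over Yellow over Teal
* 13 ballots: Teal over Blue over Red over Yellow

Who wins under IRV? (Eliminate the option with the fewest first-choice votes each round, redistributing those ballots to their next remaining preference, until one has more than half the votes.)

Blue

Round 1: Blue 28, Red 11, Teal 28, Yellow 16. Red eliminated.
Round 2: Blue 39, Teal 28, Yellow 16. Yellow eliminated.
Round 3: Blue 55, Teal 28. Blue has a majority (≥42).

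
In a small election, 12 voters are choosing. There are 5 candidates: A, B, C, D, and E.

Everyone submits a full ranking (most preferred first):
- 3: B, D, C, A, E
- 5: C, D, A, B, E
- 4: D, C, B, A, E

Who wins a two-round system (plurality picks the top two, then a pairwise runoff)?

D

Round 1 first-place votes: A 0, B 3, C 5, D 4, E 0. C and D advance.
Runoff: C is ranked above D on 5 ballots, D above C on 7.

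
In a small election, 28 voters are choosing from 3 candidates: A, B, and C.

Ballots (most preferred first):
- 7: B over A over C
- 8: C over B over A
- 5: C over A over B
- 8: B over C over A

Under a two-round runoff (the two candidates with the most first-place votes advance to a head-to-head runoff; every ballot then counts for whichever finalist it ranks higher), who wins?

Round 1 first-place votes: A 0, B 15, C 13. B and C advance.
Runoff: B is ranked above C on 15 ballots, C above B on 13.

B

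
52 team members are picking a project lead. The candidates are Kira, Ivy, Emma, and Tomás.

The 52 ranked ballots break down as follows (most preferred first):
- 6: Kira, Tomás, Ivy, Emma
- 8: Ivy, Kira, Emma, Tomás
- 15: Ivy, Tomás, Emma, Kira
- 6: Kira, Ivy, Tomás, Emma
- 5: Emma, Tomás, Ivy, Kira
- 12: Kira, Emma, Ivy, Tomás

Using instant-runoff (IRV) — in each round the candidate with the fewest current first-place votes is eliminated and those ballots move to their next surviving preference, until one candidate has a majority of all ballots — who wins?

Round 1: Kira 24, Ivy 23, Emma 5, Tomás 0. Tomás eliminated.
Round 2: Kira 24, Ivy 23, Emma 5. Emma eliminated.
Round 3: Kira 24, Ivy 28. Ivy has a majority (≥27).

Ivy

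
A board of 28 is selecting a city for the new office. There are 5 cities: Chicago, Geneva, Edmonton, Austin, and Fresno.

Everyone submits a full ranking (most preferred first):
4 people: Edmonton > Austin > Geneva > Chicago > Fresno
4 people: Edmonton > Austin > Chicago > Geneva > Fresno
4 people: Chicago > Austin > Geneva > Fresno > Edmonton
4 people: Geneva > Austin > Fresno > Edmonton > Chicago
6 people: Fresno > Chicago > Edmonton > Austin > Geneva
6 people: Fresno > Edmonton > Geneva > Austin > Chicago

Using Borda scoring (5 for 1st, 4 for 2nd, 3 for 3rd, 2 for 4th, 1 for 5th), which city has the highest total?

Chicago: 4×2 + 4×3 + 4×5 + 4×1 + 6×4 + 6×1 = 74
Geneva: 4×3 + 4×2 + 4×3 + 4×5 + 6×1 + 6×3 = 76
Edmonton: 4×5 + 4×5 + 4×1 + 4×2 + 6×3 + 6×4 = 94
Austin: 4×4 + 4×4 + 4×4 + 4×4 + 6×2 + 6×2 = 88
Fresno: 4×1 + 4×1 + 4×2 + 4×3 + 6×5 + 6×5 = 88

Edmonton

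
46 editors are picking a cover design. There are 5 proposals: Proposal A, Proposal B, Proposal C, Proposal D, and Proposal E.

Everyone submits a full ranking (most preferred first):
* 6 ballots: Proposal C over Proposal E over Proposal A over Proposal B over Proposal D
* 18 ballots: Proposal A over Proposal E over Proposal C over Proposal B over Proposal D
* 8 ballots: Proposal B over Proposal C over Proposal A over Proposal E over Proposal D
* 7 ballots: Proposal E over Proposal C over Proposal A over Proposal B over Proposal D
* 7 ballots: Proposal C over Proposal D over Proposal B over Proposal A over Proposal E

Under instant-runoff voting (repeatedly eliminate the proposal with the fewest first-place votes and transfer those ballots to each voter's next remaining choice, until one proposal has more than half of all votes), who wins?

Round 1: Proposal A 18, Proposal B 8, Proposal C 13, Proposal D 0, Proposal E 7. Proposal D eliminated.
Round 2: Proposal A 18, Proposal B 8, Proposal C 13, Proposal E 7. Proposal E eliminated.
Round 3: Proposal A 18, Proposal B 8, Proposal C 20. Proposal B eliminated.
Round 4: Proposal A 18, Proposal C 28. Proposal C has a majority (≥24).

Proposal C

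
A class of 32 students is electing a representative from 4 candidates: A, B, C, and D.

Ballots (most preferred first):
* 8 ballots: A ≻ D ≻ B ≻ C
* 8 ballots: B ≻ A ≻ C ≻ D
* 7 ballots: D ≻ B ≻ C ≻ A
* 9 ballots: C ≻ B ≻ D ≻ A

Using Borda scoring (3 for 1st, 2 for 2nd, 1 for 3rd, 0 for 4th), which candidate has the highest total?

B

A: 8×3 + 8×2 + 7×0 + 9×0 = 40
B: 8×1 + 8×3 + 7×2 + 9×2 = 64
C: 8×0 + 8×1 + 7×1 + 9×3 = 42
D: 8×2 + 8×0 + 7×3 + 9×1 = 46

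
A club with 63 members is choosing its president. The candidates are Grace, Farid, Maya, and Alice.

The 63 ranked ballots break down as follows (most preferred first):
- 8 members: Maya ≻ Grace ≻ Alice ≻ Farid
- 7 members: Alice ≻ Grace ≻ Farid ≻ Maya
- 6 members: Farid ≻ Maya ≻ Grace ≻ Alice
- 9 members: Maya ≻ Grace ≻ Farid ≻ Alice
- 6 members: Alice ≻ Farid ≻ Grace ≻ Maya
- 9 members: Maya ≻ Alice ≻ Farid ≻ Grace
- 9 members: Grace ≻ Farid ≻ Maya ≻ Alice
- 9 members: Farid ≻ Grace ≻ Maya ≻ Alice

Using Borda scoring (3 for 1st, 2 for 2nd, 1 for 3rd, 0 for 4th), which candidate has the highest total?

Maya

Grace: 8×2 + 7×2 + 6×1 + 9×2 + 6×1 + 9×0 + 9×3 + 9×2 = 105
Farid: 8×0 + 7×1 + 6×3 + 9×1 + 6×2 + 9×1 + 9×2 + 9×3 = 100
Maya: 8×3 + 7×0 + 6×2 + 9×3 + 6×0 + 9×3 + 9×1 + 9×1 = 108
Alice: 8×1 + 7×3 + 6×0 + 9×0 + 6×3 + 9×2 + 9×0 + 9×0 = 65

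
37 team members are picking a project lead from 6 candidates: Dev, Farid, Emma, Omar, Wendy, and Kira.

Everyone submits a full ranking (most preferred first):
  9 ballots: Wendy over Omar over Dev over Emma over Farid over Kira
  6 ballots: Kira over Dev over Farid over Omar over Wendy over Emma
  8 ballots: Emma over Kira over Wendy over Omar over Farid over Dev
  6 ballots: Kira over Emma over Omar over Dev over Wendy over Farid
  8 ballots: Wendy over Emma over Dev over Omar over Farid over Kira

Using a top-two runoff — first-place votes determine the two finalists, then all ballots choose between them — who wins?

Kira

Round 1 first-place votes: Dev 0, Farid 0, Emma 8, Omar 0, Wendy 17, Kira 12. Wendy and Kira advance.
Runoff: Wendy is ranked above Kira on 17 ballots, Kira above Wendy on 20.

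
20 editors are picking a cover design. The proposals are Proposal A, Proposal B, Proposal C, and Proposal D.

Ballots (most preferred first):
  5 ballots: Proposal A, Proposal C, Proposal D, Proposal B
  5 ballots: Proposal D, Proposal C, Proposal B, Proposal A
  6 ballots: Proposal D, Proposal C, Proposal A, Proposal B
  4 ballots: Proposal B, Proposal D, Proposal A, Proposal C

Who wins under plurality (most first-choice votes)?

First-place votes: Proposal A 5, Proposal B 4, Proposal C 0, Proposal D 11.

Proposal D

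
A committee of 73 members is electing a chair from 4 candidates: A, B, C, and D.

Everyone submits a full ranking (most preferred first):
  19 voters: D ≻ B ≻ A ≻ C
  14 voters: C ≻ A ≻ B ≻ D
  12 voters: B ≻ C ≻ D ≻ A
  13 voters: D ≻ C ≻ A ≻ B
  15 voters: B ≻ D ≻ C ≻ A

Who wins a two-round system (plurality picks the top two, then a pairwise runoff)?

Round 1 first-place votes: A 0, B 27, C 14, D 32. D and B advance.
Runoff: D is ranked above B on 32 ballots, B above D on 41.

B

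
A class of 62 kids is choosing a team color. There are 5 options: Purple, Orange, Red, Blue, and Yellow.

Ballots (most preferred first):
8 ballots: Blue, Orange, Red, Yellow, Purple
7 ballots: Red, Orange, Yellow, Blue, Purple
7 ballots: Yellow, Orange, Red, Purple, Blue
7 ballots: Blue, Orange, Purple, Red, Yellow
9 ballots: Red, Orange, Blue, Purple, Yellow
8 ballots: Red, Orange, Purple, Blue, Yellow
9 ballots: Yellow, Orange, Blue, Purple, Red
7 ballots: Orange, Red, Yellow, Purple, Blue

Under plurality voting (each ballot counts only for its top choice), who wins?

First-place votes: Purple 0, Orange 7, Red 24, Blue 15, Yellow 16.

Red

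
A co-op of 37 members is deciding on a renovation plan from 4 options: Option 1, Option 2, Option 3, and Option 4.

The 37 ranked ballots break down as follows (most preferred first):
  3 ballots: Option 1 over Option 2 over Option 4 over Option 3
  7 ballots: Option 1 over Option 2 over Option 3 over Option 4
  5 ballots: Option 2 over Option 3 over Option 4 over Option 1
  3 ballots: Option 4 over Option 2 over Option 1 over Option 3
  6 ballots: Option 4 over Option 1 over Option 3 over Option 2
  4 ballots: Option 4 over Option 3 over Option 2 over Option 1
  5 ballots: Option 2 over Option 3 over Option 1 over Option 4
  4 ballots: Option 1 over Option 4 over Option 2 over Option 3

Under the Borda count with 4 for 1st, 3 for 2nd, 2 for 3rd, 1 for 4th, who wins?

Option 1: 3×4 + 7×4 + 5×1 + 3×2 + 6×3 + 4×1 + 5×2 + 4×4 = 99
Option 2: 3×3 + 7×3 + 5×4 + 3×3 + 6×1 + 4×2 + 5×4 + 4×2 = 101
Option 3: 3×1 + 7×2 + 5×3 + 3×1 + 6×2 + 4×3 + 5×3 + 4×1 = 78
Option 4: 3×2 + 7×1 + 5×2 + 3×4 + 6×4 + 4×4 + 5×1 + 4×3 = 92

Option 2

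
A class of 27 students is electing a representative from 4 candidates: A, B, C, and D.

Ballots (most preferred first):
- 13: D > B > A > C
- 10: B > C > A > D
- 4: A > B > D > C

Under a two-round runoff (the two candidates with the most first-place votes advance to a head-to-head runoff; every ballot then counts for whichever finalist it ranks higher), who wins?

B

Round 1 first-place votes: A 4, B 10, C 0, D 13. D and B advance.
Runoff: D is ranked above B on 13 ballots, B above D on 14.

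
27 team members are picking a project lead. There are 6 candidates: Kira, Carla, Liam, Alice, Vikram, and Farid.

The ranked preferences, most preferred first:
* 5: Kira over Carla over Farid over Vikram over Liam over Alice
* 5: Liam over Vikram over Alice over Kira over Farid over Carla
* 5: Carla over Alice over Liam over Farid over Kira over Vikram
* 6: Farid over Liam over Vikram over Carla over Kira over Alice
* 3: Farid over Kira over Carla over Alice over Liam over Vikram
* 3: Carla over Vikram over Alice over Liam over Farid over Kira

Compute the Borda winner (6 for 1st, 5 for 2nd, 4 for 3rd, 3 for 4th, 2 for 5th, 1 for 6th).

Carla

Kira: 5×6 + 5×3 + 5×2 + 6×2 + 3×5 + 3×1 = 85
Carla: 5×5 + 5×1 + 5×6 + 6×3 + 3×4 + 3×6 = 108
Liam: 5×2 + 5×6 + 5×4 + 6×5 + 3×2 + 3×3 = 105
Alice: 5×1 + 5×4 + 5×5 + 6×1 + 3×3 + 3×4 = 77
Vikram: 5×3 + 5×5 + 5×1 + 6×4 + 3×1 + 3×5 = 87
Farid: 5×4 + 5×2 + 5×3 + 6×6 + 3×6 + 3×2 = 105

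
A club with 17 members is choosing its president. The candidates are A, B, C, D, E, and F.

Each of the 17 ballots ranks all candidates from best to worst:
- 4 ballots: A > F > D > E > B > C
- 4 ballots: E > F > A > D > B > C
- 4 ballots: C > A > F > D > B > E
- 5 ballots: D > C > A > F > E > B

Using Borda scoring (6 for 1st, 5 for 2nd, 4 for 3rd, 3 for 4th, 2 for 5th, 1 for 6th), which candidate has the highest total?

A

A: 4×6 + 4×4 + 4×5 + 5×4 = 80
B: 4×2 + 4×2 + 4×2 + 5×1 = 29
C: 4×1 + 4×1 + 4×6 + 5×5 = 57
D: 4×4 + 4×3 + 4×3 + 5×6 = 70
E: 4×3 + 4×6 + 4×1 + 5×2 = 50
F: 4×5 + 4×5 + 4×4 + 5×3 = 71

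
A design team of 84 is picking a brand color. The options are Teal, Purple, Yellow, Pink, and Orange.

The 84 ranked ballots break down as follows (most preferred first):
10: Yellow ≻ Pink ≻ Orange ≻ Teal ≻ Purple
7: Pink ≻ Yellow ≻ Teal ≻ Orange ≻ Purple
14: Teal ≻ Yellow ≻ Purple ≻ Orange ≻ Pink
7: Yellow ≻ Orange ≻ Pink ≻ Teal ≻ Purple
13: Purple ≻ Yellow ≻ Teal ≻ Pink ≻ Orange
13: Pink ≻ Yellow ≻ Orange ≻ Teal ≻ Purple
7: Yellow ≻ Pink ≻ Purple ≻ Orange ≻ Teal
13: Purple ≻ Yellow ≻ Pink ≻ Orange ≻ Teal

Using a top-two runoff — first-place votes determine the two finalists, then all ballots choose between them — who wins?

Round 1 first-place votes: Teal 14, Purple 26, Yellow 24, Pink 20, Orange 0. Purple and Yellow advance.
Runoff: Purple is ranked above Yellow on 26 ballots, Yellow above Purple on 58.

Yellow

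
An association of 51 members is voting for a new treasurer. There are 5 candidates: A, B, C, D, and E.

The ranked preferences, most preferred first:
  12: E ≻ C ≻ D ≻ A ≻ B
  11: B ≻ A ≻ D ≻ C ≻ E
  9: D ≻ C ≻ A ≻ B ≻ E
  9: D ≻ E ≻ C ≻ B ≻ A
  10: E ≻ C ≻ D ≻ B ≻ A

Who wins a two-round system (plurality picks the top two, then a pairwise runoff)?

D

Round 1 first-place votes: A 0, B 11, C 0, D 18, E 22. E and D advance.
Runoff: E is ranked above D on 22 ballots, D above E on 29.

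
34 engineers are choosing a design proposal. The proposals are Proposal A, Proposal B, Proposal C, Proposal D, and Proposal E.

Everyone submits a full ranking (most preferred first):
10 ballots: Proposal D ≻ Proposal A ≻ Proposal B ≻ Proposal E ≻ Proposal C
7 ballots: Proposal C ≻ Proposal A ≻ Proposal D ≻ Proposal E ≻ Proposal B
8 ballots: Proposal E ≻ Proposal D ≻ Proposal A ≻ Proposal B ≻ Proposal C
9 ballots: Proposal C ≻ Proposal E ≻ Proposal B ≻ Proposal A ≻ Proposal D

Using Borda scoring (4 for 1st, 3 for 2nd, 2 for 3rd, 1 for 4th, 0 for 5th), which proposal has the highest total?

Proposal D

Proposal A: 10×3 + 7×3 + 8×2 + 9×1 = 76
Proposal B: 10×2 + 7×0 + 8×1 + 9×2 = 46
Proposal C: 10×0 + 7×4 + 8×0 + 9×4 = 64
Proposal D: 10×4 + 7×2 + 8×3 + 9×0 = 78
Proposal E: 10×1 + 7×1 + 8×4 + 9×3 = 76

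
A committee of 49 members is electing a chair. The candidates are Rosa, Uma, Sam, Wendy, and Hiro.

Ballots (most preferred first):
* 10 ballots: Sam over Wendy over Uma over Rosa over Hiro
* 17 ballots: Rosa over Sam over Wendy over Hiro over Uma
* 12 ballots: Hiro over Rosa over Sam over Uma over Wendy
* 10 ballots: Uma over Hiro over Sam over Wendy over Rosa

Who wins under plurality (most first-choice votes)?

Rosa

First-place votes: Rosa 17, Uma 10, Sam 10, Wendy 0, Hiro 12.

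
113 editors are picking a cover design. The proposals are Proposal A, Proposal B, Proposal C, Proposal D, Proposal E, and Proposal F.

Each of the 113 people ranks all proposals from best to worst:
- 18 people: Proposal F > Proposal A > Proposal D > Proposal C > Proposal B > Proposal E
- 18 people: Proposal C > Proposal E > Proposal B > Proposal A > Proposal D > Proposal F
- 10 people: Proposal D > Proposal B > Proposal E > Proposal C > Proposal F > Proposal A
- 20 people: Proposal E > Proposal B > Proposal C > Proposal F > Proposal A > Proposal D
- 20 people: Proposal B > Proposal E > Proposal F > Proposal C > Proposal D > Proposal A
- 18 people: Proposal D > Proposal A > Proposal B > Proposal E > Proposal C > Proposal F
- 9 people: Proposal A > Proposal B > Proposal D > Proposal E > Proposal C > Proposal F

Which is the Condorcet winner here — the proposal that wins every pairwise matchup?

Proposal B vs Proposal A: 68–45
Proposal B vs Proposal C: 77–36
Proposal B vs Proposal D: 67–46
Proposal B vs Proposal E: 75–38
Proposal B vs Proposal F: 95–18
Proposal B beats every other proposal.

Proposal B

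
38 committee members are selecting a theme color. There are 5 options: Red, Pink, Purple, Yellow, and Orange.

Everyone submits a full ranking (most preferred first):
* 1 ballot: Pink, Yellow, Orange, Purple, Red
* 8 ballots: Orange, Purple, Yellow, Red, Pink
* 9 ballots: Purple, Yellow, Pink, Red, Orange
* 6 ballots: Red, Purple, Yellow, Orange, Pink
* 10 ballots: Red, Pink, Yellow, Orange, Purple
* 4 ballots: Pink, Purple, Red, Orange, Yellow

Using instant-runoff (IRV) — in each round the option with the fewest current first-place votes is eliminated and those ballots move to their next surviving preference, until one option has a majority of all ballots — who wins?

Round 1: Red 16, Pink 5, Purple 9, Yellow 0, Orange 8. Yellow eliminated.
Round 2: Red 16, Pink 5, Purple 9, Orange 8. Pink eliminated.
Round 3: Red 16, Purple 13, Orange 9. Orange eliminated.
Round 4: Red 16, Purple 22. Purple has a majority (≥20).

Purple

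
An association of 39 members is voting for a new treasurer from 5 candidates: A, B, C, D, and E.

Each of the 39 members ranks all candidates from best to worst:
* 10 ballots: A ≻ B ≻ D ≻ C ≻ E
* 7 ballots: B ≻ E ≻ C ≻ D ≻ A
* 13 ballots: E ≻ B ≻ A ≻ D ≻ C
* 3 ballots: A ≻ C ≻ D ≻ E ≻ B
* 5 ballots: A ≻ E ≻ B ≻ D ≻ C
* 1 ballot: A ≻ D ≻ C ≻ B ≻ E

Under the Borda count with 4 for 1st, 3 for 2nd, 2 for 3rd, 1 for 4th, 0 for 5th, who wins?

A: 10×4 + 7×0 + 13×2 + 3×4 + 5×4 + 1×4 = 102
B: 10×3 + 7×4 + 13×3 + 3×0 + 5×2 + 1×1 = 108
C: 10×1 + 7×2 + 13×0 + 3×3 + 5×0 + 1×2 = 35
D: 10×2 + 7×1 + 13×1 + 3×2 + 5×1 + 1×3 = 54
E: 10×0 + 7×3 + 13×4 + 3×1 + 5×3 + 1×0 = 91

B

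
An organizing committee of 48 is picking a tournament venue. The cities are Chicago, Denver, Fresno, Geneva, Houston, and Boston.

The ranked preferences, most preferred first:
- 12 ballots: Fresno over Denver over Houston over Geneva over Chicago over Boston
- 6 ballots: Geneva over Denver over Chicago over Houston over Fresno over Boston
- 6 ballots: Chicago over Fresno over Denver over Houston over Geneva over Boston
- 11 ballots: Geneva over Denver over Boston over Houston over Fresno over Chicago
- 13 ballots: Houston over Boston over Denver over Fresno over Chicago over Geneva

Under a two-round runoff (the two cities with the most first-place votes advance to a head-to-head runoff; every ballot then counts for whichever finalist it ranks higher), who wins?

Round 1 first-place votes: Chicago 6, Denver 0, Fresno 12, Geneva 17, Houston 13, Boston 0. Geneva and Houston advance.
Runoff: Geneva is ranked above Houston on 17 ballots, Houston above Geneva on 31.

Houston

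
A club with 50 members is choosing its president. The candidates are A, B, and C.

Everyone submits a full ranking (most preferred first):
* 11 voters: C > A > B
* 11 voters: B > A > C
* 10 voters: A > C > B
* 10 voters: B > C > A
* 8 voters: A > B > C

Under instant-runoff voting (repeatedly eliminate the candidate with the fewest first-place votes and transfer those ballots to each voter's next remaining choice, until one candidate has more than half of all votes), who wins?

A

Round 1: A 18, B 21, C 11. C eliminated.
Round 2: A 29, B 21. A has a majority (≥26).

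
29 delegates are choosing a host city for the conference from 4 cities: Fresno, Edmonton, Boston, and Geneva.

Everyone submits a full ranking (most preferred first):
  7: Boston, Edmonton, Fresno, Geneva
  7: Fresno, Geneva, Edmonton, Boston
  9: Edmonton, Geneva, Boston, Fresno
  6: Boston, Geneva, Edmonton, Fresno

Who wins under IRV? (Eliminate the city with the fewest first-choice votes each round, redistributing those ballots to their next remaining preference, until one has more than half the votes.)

Edmonton

Round 1: Fresno 7, Edmonton 9, Boston 13, Geneva 0. Geneva eliminated.
Round 2: Fresno 7, Edmonton 9, Boston 13. Fresno eliminated.
Round 3: Edmonton 16, Boston 13. Edmonton has a majority (≥15).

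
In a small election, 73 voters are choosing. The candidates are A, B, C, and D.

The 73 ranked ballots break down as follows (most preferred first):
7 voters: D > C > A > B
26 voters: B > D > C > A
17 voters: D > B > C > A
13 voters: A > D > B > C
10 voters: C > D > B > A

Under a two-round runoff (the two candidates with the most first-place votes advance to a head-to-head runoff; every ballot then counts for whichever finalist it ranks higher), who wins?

D

Round 1 first-place votes: A 13, B 26, C 10, D 24. B and D advance.
Runoff: B is ranked above D on 26 ballots, D above B on 47.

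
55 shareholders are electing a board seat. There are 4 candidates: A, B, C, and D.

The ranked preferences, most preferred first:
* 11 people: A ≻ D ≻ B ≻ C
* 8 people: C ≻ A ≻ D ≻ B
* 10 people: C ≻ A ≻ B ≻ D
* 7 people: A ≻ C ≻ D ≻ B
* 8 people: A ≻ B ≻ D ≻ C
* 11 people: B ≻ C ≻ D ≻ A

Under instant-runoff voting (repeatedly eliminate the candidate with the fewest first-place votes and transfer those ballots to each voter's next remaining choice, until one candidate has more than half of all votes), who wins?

Round 1: A 26, B 11, C 18, D 0. D eliminated.
Round 2: A 26, B 11, C 18. B eliminated.
Round 3: A 26, C 29. C has a majority (≥28).

C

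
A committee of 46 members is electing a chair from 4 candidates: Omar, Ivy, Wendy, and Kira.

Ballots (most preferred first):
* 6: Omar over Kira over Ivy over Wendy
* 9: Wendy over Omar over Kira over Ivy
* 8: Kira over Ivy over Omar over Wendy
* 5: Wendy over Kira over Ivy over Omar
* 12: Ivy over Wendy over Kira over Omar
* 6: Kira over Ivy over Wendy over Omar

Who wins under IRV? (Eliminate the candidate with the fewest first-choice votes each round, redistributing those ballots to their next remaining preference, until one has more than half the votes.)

Wendy

Round 1: Omar 6, Ivy 12, Wendy 14, Kira 14. Omar eliminated.
Round 2: Ivy 12, Wendy 14, Kira 20. Ivy eliminated.
Round 3: Wendy 26, Kira 20. Wendy has a majority (≥24).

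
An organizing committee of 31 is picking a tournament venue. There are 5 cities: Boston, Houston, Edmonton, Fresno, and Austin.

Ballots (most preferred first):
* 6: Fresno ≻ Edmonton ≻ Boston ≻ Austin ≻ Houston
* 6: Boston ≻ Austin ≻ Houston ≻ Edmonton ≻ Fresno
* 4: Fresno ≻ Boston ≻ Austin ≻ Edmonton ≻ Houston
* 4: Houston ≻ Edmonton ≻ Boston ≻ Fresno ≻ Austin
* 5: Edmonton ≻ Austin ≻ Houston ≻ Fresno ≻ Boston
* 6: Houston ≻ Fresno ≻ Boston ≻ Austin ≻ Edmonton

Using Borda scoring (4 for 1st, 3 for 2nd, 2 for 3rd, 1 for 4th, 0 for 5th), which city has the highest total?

Boston: 6×2 + 6×4 + 4×3 + 4×2 + 5×0 + 6×2 = 68
Houston: 6×0 + 6×2 + 4×0 + 4×4 + 5×2 + 6×4 = 62
Edmonton: 6×3 + 6×1 + 4×1 + 4×3 + 5×4 + 6×0 = 60
Fresno: 6×4 + 6×0 + 4×4 + 4×1 + 5×1 + 6×3 = 67
Austin: 6×1 + 6×3 + 4×2 + 4×0 + 5×3 + 6×1 = 53

Boston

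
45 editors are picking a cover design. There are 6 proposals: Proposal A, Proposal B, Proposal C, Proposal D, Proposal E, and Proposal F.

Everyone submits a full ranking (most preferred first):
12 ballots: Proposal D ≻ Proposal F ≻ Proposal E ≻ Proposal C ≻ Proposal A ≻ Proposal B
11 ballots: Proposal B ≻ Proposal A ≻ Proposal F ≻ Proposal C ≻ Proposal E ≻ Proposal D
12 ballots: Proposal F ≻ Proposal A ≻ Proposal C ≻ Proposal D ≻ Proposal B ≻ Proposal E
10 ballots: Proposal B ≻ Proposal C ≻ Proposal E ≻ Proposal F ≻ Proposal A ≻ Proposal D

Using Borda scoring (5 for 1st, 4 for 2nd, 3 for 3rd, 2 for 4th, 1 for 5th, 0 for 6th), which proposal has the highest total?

Proposal F

Proposal A: 12×1 + 11×4 + 12×4 + 10×1 = 114
Proposal B: 12×0 + 11×5 + 12×1 + 10×5 = 117
Proposal C: 12×2 + 11×2 + 12×3 + 10×4 = 122
Proposal D: 12×5 + 11×0 + 12×2 + 10×0 = 84
Proposal E: 12×3 + 11×1 + 12×0 + 10×3 = 77
Proposal F: 12×4 + 11×3 + 12×5 + 10×2 = 161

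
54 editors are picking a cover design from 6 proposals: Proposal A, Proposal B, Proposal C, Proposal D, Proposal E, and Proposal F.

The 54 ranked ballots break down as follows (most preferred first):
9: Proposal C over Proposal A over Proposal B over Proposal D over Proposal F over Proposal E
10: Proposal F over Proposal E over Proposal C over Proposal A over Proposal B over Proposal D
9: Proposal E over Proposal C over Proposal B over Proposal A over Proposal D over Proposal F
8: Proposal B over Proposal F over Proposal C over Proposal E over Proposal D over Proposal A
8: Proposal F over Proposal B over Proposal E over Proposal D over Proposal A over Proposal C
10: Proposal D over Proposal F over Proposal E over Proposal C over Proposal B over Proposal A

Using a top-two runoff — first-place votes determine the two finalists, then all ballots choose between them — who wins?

Round 1 first-place votes: Proposal A 0, Proposal B 8, Proposal C 9, Proposal D 10, Proposal E 9, Proposal F 18. Proposal F and Proposal D advance.
Runoff: Proposal F is ranked above Proposal D on 26 ballots, Proposal D above Proposal F on 28.

Proposal D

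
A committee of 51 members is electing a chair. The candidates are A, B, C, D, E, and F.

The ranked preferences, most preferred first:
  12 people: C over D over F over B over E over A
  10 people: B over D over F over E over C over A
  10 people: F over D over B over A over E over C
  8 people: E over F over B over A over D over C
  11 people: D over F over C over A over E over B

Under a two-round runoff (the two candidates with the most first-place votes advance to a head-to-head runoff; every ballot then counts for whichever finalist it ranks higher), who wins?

D

Round 1 first-place votes: A 0, B 10, C 12, D 11, E 8, F 10. C and D advance.
Runoff: C is ranked above D on 12 ballots, D above C on 39.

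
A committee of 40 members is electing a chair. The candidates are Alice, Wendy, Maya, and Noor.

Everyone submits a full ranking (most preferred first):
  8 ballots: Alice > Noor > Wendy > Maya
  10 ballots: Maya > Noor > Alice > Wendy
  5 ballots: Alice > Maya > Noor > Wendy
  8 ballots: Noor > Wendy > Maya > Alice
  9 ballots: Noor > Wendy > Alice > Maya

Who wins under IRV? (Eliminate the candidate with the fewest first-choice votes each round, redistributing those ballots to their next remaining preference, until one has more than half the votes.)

Noor

Round 1: Alice 13, Wendy 0, Maya 10, Noor 17. Wendy eliminated.
Round 2: Alice 13, Maya 10, Noor 17. Maya eliminated.
Round 3: Alice 13, Noor 27. Noor has a majority (≥21).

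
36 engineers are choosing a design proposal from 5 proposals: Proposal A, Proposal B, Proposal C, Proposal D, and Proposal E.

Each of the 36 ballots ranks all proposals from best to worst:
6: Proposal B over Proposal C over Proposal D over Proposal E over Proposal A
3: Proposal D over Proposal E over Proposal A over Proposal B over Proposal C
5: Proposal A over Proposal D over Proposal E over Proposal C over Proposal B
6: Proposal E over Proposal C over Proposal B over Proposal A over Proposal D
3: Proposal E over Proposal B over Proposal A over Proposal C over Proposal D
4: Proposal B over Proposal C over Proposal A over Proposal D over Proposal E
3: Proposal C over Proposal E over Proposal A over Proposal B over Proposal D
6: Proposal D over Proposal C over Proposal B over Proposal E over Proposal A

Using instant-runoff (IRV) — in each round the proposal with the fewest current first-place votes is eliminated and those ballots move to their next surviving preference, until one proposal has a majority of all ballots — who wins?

Proposal D

Round 1: Proposal A 5, Proposal B 10, Proposal C 3, Proposal D 9, Proposal E 9. Proposal C eliminated.
Round 2: Proposal A 5, Proposal B 10, Proposal D 9, Proposal E 12. Proposal A eliminated.
Round 3: Proposal B 10, Proposal D 14, Proposal E 12. Proposal B eliminated.
Round 4: Proposal D 24, Proposal E 12. Proposal D has a majority (≥19).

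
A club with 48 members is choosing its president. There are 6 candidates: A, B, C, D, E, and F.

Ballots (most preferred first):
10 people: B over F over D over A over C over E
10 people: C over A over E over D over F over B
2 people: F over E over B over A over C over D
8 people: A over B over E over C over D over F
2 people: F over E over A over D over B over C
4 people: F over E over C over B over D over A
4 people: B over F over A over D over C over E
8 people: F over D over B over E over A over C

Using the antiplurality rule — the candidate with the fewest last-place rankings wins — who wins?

D

Last-place votes: A 4, B 10, C 10, D 2, E 14, F 8.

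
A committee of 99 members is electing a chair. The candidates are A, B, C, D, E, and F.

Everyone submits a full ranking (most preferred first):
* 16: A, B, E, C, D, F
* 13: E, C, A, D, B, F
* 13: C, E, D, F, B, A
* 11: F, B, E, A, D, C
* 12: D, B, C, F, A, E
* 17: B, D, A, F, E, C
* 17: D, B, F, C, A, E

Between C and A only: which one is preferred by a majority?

C

C is ranked above A on 55 ballots; A above C on 44.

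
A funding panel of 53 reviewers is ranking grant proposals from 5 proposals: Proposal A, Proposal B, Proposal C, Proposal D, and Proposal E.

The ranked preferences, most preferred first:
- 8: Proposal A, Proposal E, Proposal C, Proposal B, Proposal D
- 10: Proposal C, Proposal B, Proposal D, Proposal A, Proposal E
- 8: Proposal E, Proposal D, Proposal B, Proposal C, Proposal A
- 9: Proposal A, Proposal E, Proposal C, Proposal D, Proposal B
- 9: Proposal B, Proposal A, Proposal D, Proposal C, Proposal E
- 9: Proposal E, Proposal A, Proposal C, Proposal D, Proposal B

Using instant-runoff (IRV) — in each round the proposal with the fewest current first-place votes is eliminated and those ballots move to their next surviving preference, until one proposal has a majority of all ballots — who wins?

Proposal A

Round 1: Proposal A 17, Proposal B 9, Proposal C 10, Proposal D 0, Proposal E 17. Proposal D eliminated.
Round 2: Proposal A 17, Proposal B 9, Proposal C 10, Proposal E 17. Proposal B eliminated.
Round 3: Proposal A 26, Proposal C 10, Proposal E 17. Proposal C eliminated.
Round 4: Proposal A 36, Proposal E 17. Proposal A has a majority (≥27).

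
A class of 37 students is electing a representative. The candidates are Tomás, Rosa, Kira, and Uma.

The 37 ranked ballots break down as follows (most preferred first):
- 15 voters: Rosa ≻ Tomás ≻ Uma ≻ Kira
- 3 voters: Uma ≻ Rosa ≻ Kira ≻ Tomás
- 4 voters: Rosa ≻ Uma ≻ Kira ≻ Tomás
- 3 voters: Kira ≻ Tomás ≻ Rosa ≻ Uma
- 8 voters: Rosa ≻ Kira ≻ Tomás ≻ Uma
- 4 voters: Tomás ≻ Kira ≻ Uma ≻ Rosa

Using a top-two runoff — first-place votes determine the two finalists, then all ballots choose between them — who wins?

Round 1 first-place votes: Tomás 4, Rosa 27, Kira 3, Uma 3. Rosa and Tomás advance.
Runoff: Rosa is ranked above Tomás on 30 ballots, Tomás above Rosa on 7.

Rosa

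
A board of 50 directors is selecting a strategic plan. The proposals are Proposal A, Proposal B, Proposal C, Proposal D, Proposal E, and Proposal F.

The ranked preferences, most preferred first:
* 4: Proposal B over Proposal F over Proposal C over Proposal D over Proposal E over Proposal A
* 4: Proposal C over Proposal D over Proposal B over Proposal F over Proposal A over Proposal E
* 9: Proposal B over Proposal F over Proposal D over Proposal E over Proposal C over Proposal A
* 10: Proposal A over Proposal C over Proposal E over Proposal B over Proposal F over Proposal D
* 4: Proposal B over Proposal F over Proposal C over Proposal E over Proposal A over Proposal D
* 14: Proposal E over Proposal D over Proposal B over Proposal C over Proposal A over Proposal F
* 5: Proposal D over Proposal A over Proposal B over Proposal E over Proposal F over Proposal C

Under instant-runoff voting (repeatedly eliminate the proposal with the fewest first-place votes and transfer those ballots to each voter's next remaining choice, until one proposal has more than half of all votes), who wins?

Proposal B

Round 1: Proposal A 10, Proposal B 17, Proposal C 4, Proposal D 5, Proposal E 14, Proposal F 0. Proposal F eliminated.
Round 2: Proposal A 10, Proposal B 17, Proposal C 4, Proposal D 5, Proposal E 14. Proposal C eliminated.
Round 3: Proposal A 10, Proposal B 17, Proposal D 9, Proposal E 14. Proposal D eliminated.
Round 4: Proposal A 15, Proposal B 21, Proposal E 14. Proposal E eliminated.
Round 5: Proposal A 15, Proposal B 35. Proposal B has a majority (≥26).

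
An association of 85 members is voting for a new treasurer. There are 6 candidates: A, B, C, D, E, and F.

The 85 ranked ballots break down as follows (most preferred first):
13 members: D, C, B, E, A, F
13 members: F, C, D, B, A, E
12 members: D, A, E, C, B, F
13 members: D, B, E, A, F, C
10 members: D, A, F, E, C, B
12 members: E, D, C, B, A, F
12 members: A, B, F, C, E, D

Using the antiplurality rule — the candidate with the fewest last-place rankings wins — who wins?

Last-place votes: A 0, B 10, C 13, D 12, E 13, F 37.

A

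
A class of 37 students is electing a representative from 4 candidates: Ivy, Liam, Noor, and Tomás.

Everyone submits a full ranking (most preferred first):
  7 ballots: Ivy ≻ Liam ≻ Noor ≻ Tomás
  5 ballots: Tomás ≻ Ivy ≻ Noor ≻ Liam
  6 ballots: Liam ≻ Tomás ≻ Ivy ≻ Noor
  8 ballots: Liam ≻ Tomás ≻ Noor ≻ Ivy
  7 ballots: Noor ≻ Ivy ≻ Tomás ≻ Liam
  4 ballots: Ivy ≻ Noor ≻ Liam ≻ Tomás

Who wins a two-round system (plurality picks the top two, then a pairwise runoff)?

Round 1 first-place votes: Ivy 11, Liam 14, Noor 7, Tomás 5. Liam and Ivy advance.
Runoff: Liam is ranked above Ivy on 14 ballots, Ivy above Liam on 23.

Ivy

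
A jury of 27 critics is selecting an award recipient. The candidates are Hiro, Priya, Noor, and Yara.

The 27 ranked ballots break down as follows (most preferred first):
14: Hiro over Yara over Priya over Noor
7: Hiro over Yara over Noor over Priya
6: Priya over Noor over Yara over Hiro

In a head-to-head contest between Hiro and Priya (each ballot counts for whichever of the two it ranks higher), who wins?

Hiro is ranked above Priya on 21 ballots; Priya above Hiro on 6.

Hiro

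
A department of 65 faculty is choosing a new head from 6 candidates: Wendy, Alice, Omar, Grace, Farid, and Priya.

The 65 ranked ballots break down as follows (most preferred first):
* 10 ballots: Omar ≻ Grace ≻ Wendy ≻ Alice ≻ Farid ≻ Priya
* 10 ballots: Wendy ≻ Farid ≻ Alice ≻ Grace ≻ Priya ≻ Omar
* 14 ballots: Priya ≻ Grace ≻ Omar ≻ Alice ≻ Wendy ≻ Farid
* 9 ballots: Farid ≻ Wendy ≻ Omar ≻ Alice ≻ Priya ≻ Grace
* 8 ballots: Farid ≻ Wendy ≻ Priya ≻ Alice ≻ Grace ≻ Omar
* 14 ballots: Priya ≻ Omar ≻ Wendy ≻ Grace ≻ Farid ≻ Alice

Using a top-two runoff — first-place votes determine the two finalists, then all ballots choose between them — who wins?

Farid

Round 1 first-place votes: Wendy 10, Alice 0, Omar 10, Grace 0, Farid 17, Priya 28. Priya and Farid advance.
Runoff: Priya is ranked above Farid on 28 ballots, Farid above Priya on 37.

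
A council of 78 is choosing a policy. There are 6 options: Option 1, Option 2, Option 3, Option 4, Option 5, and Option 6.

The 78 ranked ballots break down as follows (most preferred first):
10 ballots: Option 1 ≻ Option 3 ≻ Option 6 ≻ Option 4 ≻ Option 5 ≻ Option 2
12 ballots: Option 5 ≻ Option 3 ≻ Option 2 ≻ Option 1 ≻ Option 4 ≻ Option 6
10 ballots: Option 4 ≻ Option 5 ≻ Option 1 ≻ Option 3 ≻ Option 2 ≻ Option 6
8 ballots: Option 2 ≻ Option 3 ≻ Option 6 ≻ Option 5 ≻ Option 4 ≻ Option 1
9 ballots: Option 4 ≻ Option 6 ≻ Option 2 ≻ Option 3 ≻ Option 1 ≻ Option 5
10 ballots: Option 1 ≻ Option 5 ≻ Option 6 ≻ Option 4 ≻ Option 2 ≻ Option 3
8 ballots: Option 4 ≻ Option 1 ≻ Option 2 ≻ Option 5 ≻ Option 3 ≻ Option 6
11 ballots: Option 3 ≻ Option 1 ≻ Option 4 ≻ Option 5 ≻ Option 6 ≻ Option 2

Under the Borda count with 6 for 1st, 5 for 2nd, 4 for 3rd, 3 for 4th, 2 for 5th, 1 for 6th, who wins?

Option 1

Option 1: 10×6 + 12×3 + 10×4 + 8×1 + 9×2 + 10×6 + 8×5 + 11×5 = 317
Option 2: 10×1 + 12×4 + 10×2 + 8×6 + 9×4 + 10×2 + 8×4 + 11×1 = 225
Option 3: 10×5 + 12×5 + 10×3 + 8×5 + 9×3 + 10×1 + 8×2 + 11×6 = 299
Option 4: 10×3 + 12×2 + 10×6 + 8×2 + 9×6 + 10×3 + 8×6 + 11×4 = 306
Option 5: 10×2 + 12×6 + 10×5 + 8×3 + 9×1 + 10×5 + 8×3 + 11×3 = 282
Option 6: 10×4 + 12×1 + 10×1 + 8×4 + 9×5 + 10×4 + 8×1 + 11×2 = 209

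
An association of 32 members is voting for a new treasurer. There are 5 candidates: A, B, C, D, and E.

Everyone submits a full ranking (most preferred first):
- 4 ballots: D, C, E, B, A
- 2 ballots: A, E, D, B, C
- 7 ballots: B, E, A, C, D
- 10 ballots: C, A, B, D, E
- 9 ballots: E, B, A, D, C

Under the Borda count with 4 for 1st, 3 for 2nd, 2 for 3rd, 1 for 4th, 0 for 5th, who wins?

B

A: 4×0 + 2×4 + 7×2 + 10×3 + 9×2 = 70
B: 4×1 + 2×1 + 7×4 + 10×2 + 9×3 = 81
C: 4×3 + 2×0 + 7×1 + 10×4 + 9×0 = 59
D: 4×4 + 2×2 + 7×0 + 10×1 + 9×1 = 39
E: 4×2 + 2×3 + 7×3 + 10×0 + 9×4 = 71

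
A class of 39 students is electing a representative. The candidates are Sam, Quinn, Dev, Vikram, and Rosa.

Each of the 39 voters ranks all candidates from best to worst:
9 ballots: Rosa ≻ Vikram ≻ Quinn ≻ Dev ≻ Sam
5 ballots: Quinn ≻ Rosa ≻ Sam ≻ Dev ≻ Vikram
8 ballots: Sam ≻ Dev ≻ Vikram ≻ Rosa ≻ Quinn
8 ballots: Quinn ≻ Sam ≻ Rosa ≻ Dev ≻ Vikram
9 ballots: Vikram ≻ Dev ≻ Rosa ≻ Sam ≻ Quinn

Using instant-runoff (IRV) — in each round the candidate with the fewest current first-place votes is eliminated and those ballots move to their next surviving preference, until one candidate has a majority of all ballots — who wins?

Round 1: Sam 8, Quinn 13, Dev 0, Vikram 9, Rosa 9. Dev eliminated.
Round 2: Sam 8, Quinn 13, Vikram 9, Rosa 9. Sam eliminated.
Round 3: Quinn 13, Vikram 17, Rosa 9. Rosa eliminated.
Round 4: Quinn 13, Vikram 26. Vikram has a majority (≥20).

Vikram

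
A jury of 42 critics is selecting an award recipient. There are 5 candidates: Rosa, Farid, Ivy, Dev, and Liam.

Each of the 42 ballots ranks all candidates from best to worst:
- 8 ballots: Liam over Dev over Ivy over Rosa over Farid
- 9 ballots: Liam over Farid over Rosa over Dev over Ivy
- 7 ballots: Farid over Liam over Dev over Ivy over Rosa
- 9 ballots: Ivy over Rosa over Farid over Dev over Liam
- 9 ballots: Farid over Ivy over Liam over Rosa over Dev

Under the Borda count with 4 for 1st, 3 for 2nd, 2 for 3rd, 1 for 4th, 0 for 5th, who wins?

Farid

Rosa: 8×1 + 9×2 + 7×0 + 9×3 + 9×1 = 62
Farid: 8×0 + 9×3 + 7×4 + 9×2 + 9×4 = 109
Ivy: 8×2 + 9×0 + 7×1 + 9×4 + 9×3 = 86
Dev: 8×3 + 9×1 + 7×2 + 9×1 + 9×0 = 56
Liam: 8×4 + 9×4 + 7×3 + 9×0 + 9×2 = 107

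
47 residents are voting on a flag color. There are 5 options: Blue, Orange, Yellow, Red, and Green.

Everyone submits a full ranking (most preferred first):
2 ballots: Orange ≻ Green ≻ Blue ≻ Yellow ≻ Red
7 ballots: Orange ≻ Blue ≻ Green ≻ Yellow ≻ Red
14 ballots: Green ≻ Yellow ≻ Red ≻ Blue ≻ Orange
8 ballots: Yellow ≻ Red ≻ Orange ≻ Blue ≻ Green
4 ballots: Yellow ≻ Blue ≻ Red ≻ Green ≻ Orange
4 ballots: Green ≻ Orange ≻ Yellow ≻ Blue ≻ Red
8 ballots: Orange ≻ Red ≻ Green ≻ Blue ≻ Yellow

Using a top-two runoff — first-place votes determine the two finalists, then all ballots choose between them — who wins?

Round 1 first-place votes: Blue 0, Orange 17, Yellow 12, Red 0, Green 18. Green and Orange advance.
Runoff: Green is ranked above Orange on 22 ballots, Orange above Green on 25.

Orange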